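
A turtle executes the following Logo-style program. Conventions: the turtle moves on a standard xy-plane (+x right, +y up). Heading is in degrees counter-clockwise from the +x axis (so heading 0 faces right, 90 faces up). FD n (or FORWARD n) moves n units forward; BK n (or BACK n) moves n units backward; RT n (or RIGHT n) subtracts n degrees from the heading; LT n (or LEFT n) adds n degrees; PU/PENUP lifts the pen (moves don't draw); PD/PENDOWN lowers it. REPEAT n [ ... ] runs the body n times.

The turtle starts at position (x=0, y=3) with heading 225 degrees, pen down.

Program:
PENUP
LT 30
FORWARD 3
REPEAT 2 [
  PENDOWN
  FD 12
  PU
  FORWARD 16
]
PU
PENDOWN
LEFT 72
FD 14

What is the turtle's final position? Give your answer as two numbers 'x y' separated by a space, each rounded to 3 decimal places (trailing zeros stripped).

Executing turtle program step by step:
Start: pos=(0,3), heading=225, pen down
PU: pen up
LT 30: heading 225 -> 255
FD 3: (0,3) -> (-0.776,0.102) [heading=255, move]
REPEAT 2 [
  -- iteration 1/2 --
  PD: pen down
  FD 12: (-0.776,0.102) -> (-3.882,-11.489) [heading=255, draw]
  PU: pen up
  FD 16: (-3.882,-11.489) -> (-8.023,-26.944) [heading=255, move]
  -- iteration 2/2 --
  PD: pen down
  FD 12: (-8.023,-26.944) -> (-11.129,-38.535) [heading=255, draw]
  PU: pen up
  FD 16: (-11.129,-38.535) -> (-15.27,-53.99) [heading=255, move]
]
PU: pen up
PD: pen down
LT 72: heading 255 -> 327
FD 14: (-15.27,-53.99) -> (-3.529,-61.615) [heading=327, draw]
Final: pos=(-3.529,-61.615), heading=327, 3 segment(s) drawn

Answer: -3.529 -61.615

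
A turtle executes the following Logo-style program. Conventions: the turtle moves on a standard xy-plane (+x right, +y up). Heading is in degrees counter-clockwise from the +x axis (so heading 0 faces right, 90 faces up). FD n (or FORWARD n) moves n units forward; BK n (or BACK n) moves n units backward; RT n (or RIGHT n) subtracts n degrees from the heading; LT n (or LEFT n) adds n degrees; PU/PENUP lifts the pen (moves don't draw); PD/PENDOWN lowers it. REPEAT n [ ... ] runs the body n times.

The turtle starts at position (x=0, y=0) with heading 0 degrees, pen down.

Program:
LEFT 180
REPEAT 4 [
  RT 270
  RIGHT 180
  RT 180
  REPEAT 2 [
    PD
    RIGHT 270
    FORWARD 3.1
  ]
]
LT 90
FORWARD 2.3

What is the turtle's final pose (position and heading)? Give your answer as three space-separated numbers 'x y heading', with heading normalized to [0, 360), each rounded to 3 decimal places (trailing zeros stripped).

Executing turtle program step by step:
Start: pos=(0,0), heading=0, pen down
LT 180: heading 0 -> 180
REPEAT 4 [
  -- iteration 1/4 --
  RT 270: heading 180 -> 270
  RT 180: heading 270 -> 90
  RT 180: heading 90 -> 270
  REPEAT 2 [
    -- iteration 1/2 --
    PD: pen down
    RT 270: heading 270 -> 0
    FD 3.1: (0,0) -> (3.1,0) [heading=0, draw]
    -- iteration 2/2 --
    PD: pen down
    RT 270: heading 0 -> 90
    FD 3.1: (3.1,0) -> (3.1,3.1) [heading=90, draw]
  ]
  -- iteration 2/4 --
  RT 270: heading 90 -> 180
  RT 180: heading 180 -> 0
  RT 180: heading 0 -> 180
  REPEAT 2 [
    -- iteration 1/2 --
    PD: pen down
    RT 270: heading 180 -> 270
    FD 3.1: (3.1,3.1) -> (3.1,0) [heading=270, draw]
    -- iteration 2/2 --
    PD: pen down
    RT 270: heading 270 -> 0
    FD 3.1: (3.1,0) -> (6.2,0) [heading=0, draw]
  ]
  -- iteration 3/4 --
  RT 270: heading 0 -> 90
  RT 180: heading 90 -> 270
  RT 180: heading 270 -> 90
  REPEAT 2 [
    -- iteration 1/2 --
    PD: pen down
    RT 270: heading 90 -> 180
    FD 3.1: (6.2,0) -> (3.1,0) [heading=180, draw]
    -- iteration 2/2 --
    PD: pen down
    RT 270: heading 180 -> 270
    FD 3.1: (3.1,0) -> (3.1,-3.1) [heading=270, draw]
  ]
  -- iteration 4/4 --
  RT 270: heading 270 -> 0
  RT 180: heading 0 -> 180
  RT 180: heading 180 -> 0
  REPEAT 2 [
    -- iteration 1/2 --
    PD: pen down
    RT 270: heading 0 -> 90
    FD 3.1: (3.1,-3.1) -> (3.1,0) [heading=90, draw]
    -- iteration 2/2 --
    PD: pen down
    RT 270: heading 90 -> 180
    FD 3.1: (3.1,0) -> (0,0) [heading=180, draw]
  ]
]
LT 90: heading 180 -> 270
FD 2.3: (0,0) -> (0,-2.3) [heading=270, draw]
Final: pos=(0,-2.3), heading=270, 9 segment(s) drawn

Answer: 0 -2.3 270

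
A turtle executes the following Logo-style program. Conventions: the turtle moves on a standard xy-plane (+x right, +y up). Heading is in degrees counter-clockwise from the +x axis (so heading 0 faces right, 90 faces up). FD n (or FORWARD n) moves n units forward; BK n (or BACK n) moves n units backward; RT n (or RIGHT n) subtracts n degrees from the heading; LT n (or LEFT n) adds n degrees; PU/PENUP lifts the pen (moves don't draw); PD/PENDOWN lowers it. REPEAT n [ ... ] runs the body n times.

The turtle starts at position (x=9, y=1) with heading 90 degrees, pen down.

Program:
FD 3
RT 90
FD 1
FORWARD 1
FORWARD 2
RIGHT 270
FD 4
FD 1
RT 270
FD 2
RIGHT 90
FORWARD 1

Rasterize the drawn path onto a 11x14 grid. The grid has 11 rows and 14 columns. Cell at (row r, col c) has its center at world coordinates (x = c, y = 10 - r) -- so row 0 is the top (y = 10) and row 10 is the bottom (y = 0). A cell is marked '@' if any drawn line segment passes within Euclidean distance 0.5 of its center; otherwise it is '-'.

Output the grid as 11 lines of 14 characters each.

Segment 0: (9,1) -> (9,4)
Segment 1: (9,4) -> (10,4)
Segment 2: (10,4) -> (11,4)
Segment 3: (11,4) -> (13,4)
Segment 4: (13,4) -> (13,8)
Segment 5: (13,8) -> (13,9)
Segment 6: (13,9) -> (11,9)
Segment 7: (11,9) -> (11,10)

Answer: -----------@--
-----------@@@
-------------@
-------------@
-------------@
-------------@
---------@@@@@
---------@----
---------@----
---------@----
--------------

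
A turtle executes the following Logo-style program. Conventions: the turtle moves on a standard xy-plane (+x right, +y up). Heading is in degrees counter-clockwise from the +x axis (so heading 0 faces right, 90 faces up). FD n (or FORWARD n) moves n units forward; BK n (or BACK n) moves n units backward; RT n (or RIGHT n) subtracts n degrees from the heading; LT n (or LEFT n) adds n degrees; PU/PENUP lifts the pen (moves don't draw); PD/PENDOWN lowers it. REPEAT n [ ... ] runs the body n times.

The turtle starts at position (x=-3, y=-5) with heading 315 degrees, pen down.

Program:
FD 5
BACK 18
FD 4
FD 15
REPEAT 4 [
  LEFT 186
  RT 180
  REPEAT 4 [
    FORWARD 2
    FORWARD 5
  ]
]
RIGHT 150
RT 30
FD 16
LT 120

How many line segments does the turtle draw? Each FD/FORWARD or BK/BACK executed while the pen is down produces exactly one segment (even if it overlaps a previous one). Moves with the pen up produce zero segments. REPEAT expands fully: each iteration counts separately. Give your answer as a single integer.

Answer: 37

Derivation:
Executing turtle program step by step:
Start: pos=(-3,-5), heading=315, pen down
FD 5: (-3,-5) -> (0.536,-8.536) [heading=315, draw]
BK 18: (0.536,-8.536) -> (-12.192,4.192) [heading=315, draw]
FD 4: (-12.192,4.192) -> (-9.364,1.364) [heading=315, draw]
FD 15: (-9.364,1.364) -> (1.243,-9.243) [heading=315, draw]
REPEAT 4 [
  -- iteration 1/4 --
  LT 186: heading 315 -> 141
  RT 180: heading 141 -> 321
  REPEAT 4 [
    -- iteration 1/4 --
    FD 2: (1.243,-9.243) -> (2.797,-10.501) [heading=321, draw]
    FD 5: (2.797,-10.501) -> (6.683,-13.648) [heading=321, draw]
    -- iteration 2/4 --
    FD 2: (6.683,-13.648) -> (8.237,-14.907) [heading=321, draw]
    FD 5: (8.237,-14.907) -> (12.123,-18.053) [heading=321, draw]
    -- iteration 3/4 --
    FD 2: (12.123,-18.053) -> (13.677,-19.312) [heading=321, draw]
    FD 5: (13.677,-19.312) -> (17.563,-22.458) [heading=321, draw]
    -- iteration 4/4 --
    FD 2: (17.563,-22.458) -> (19.117,-23.717) [heading=321, draw]
    FD 5: (19.117,-23.717) -> (23.003,-26.864) [heading=321, draw]
  ]
  -- iteration 2/4 --
  LT 186: heading 321 -> 147
  RT 180: heading 147 -> 327
  REPEAT 4 [
    -- iteration 1/4 --
    FD 2: (23.003,-26.864) -> (24.68,-27.953) [heading=327, draw]
    FD 5: (24.68,-27.953) -> (28.873,-30.676) [heading=327, draw]
    -- iteration 2/4 --
    FD 2: (28.873,-30.676) -> (30.551,-31.765) [heading=327, draw]
    FD 5: (30.551,-31.765) -> (34.744,-34.489) [heading=327, draw]
    -- iteration 3/4 --
    FD 2: (34.744,-34.489) -> (36.421,-35.578) [heading=327, draw]
    FD 5: (36.421,-35.578) -> (40.615,-38.301) [heading=327, draw]
    -- iteration 4/4 --
    FD 2: (40.615,-38.301) -> (42.292,-39.39) [heading=327, draw]
    FD 5: (42.292,-39.39) -> (46.486,-42.114) [heading=327, draw]
  ]
  -- iteration 3/4 --
  LT 186: heading 327 -> 153
  RT 180: heading 153 -> 333
  REPEAT 4 [
    -- iteration 1/4 --
    FD 2: (46.486,-42.114) -> (48.268,-43.021) [heading=333, draw]
    FD 5: (48.268,-43.021) -> (52.723,-45.291) [heading=333, draw]
    -- iteration 2/4 --
    FD 2: (52.723,-45.291) -> (54.505,-46.199) [heading=333, draw]
    FD 5: (54.505,-46.199) -> (58.96,-48.469) [heading=333, draw]
    -- iteration 3/4 --
    FD 2: (58.96,-48.469) -> (60.742,-49.377) [heading=333, draw]
    FD 5: (60.742,-49.377) -> (65.197,-51.647) [heading=333, draw]
    -- iteration 4/4 --
    FD 2: (65.197,-51.647) -> (66.979,-52.555) [heading=333, draw]
    FD 5: (66.979,-52.555) -> (71.434,-54.825) [heading=333, draw]
  ]
  -- iteration 4/4 --
  LT 186: heading 333 -> 159
  RT 180: heading 159 -> 339
  REPEAT 4 [
    -- iteration 1/4 --
    FD 2: (71.434,-54.825) -> (73.301,-55.542) [heading=339, draw]
    FD 5: (73.301,-55.542) -> (77.969,-57.334) [heading=339, draw]
    -- iteration 2/4 --
    FD 2: (77.969,-57.334) -> (79.836,-58.051) [heading=339, draw]
    FD 5: (79.836,-58.051) -> (84.504,-59.842) [heading=339, draw]
    -- iteration 3/4 --
    FD 2: (84.504,-59.842) -> (86.371,-60.559) [heading=339, draw]
    FD 5: (86.371,-60.559) -> (91.039,-62.351) [heading=339, draw]
    -- iteration 4/4 --
    FD 2: (91.039,-62.351) -> (92.906,-63.068) [heading=339, draw]
    FD 5: (92.906,-63.068) -> (97.574,-64.86) [heading=339, draw]
  ]
]
RT 150: heading 339 -> 189
RT 30: heading 189 -> 159
FD 16: (97.574,-64.86) -> (82.637,-59.126) [heading=159, draw]
LT 120: heading 159 -> 279
Final: pos=(82.637,-59.126), heading=279, 37 segment(s) drawn
Segments drawn: 37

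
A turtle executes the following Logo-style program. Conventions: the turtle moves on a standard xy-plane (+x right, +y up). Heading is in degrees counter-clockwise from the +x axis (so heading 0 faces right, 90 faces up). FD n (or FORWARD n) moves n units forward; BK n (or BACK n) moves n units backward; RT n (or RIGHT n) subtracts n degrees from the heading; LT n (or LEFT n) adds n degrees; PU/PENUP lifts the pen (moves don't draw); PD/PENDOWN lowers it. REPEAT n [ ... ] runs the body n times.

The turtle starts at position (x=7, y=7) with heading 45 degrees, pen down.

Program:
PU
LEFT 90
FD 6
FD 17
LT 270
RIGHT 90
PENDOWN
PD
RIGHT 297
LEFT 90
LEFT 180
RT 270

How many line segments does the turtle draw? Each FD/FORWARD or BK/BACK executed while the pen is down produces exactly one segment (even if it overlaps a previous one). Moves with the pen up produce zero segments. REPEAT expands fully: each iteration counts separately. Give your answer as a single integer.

Executing turtle program step by step:
Start: pos=(7,7), heading=45, pen down
PU: pen up
LT 90: heading 45 -> 135
FD 6: (7,7) -> (2.757,11.243) [heading=135, move]
FD 17: (2.757,11.243) -> (-9.263,23.263) [heading=135, move]
LT 270: heading 135 -> 45
RT 90: heading 45 -> 315
PD: pen down
PD: pen down
RT 297: heading 315 -> 18
LT 90: heading 18 -> 108
LT 180: heading 108 -> 288
RT 270: heading 288 -> 18
Final: pos=(-9.263,23.263), heading=18, 0 segment(s) drawn
Segments drawn: 0

Answer: 0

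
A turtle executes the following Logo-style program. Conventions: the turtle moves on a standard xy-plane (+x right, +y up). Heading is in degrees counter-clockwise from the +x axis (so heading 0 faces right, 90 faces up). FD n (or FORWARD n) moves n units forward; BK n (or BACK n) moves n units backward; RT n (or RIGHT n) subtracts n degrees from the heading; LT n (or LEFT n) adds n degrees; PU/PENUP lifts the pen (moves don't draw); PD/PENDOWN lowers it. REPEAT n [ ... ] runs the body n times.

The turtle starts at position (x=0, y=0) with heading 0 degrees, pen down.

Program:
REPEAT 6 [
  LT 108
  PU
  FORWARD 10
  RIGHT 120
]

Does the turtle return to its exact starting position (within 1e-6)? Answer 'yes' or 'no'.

Executing turtle program step by step:
Start: pos=(0,0), heading=0, pen down
REPEAT 6 [
  -- iteration 1/6 --
  LT 108: heading 0 -> 108
  PU: pen up
  FD 10: (0,0) -> (-3.09,9.511) [heading=108, move]
  RT 120: heading 108 -> 348
  -- iteration 2/6 --
  LT 108: heading 348 -> 96
  PU: pen up
  FD 10: (-3.09,9.511) -> (-4.135,19.456) [heading=96, move]
  RT 120: heading 96 -> 336
  -- iteration 3/6 --
  LT 108: heading 336 -> 84
  PU: pen up
  FD 10: (-4.135,19.456) -> (-3.09,29.401) [heading=84, move]
  RT 120: heading 84 -> 324
  -- iteration 4/6 --
  LT 108: heading 324 -> 72
  PU: pen up
  FD 10: (-3.09,29.401) -> (0,38.912) [heading=72, move]
  RT 120: heading 72 -> 312
  -- iteration 5/6 --
  LT 108: heading 312 -> 60
  PU: pen up
  FD 10: (0,38.912) -> (5,47.572) [heading=60, move]
  RT 120: heading 60 -> 300
  -- iteration 6/6 --
  LT 108: heading 300 -> 48
  PU: pen up
  FD 10: (5,47.572) -> (11.691,55.003) [heading=48, move]
  RT 120: heading 48 -> 288
]
Final: pos=(11.691,55.003), heading=288, 0 segment(s) drawn

Start position: (0, 0)
Final position: (11.691, 55.003)
Distance = 56.232; >= 1e-6 -> NOT closed

Answer: no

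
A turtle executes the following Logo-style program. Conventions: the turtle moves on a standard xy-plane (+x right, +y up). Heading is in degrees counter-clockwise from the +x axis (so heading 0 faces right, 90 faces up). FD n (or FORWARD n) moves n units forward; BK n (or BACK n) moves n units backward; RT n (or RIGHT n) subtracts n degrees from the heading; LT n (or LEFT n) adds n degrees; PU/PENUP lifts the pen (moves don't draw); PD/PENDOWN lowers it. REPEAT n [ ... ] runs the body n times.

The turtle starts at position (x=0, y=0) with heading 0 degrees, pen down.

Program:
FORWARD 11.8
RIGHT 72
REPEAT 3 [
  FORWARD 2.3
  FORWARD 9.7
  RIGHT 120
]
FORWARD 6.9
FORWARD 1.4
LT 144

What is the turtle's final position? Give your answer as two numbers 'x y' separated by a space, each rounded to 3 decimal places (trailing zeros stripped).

Answer: 14.365 -7.894

Derivation:
Executing turtle program step by step:
Start: pos=(0,0), heading=0, pen down
FD 11.8: (0,0) -> (11.8,0) [heading=0, draw]
RT 72: heading 0 -> 288
REPEAT 3 [
  -- iteration 1/3 --
  FD 2.3: (11.8,0) -> (12.511,-2.187) [heading=288, draw]
  FD 9.7: (12.511,-2.187) -> (15.508,-11.413) [heading=288, draw]
  RT 120: heading 288 -> 168
  -- iteration 2/3 --
  FD 2.3: (15.508,-11.413) -> (13.258,-10.934) [heading=168, draw]
  FD 9.7: (13.258,-10.934) -> (3.77,-8.918) [heading=168, draw]
  RT 120: heading 168 -> 48
  -- iteration 3/3 --
  FD 2.3: (3.77,-8.918) -> (5.309,-7.209) [heading=48, draw]
  FD 9.7: (5.309,-7.209) -> (11.8,0) [heading=48, draw]
  RT 120: heading 48 -> 288
]
FD 6.9: (11.8,0) -> (13.932,-6.562) [heading=288, draw]
FD 1.4: (13.932,-6.562) -> (14.365,-7.894) [heading=288, draw]
LT 144: heading 288 -> 72
Final: pos=(14.365,-7.894), heading=72, 9 segment(s) drawn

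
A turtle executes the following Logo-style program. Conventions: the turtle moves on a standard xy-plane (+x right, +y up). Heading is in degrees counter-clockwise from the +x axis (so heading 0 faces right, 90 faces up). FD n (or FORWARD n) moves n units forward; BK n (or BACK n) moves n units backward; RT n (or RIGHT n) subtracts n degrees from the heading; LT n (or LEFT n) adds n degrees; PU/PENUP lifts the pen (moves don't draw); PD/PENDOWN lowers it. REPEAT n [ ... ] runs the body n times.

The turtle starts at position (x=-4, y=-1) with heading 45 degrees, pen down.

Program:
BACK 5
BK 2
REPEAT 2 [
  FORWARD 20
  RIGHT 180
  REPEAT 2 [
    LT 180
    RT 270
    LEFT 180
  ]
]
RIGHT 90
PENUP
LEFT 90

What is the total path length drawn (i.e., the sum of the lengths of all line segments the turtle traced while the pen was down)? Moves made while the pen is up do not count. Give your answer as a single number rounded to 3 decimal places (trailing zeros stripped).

Answer: 47

Derivation:
Executing turtle program step by step:
Start: pos=(-4,-1), heading=45, pen down
BK 5: (-4,-1) -> (-7.536,-4.536) [heading=45, draw]
BK 2: (-7.536,-4.536) -> (-8.95,-5.95) [heading=45, draw]
REPEAT 2 [
  -- iteration 1/2 --
  FD 20: (-8.95,-5.95) -> (5.192,8.192) [heading=45, draw]
  RT 180: heading 45 -> 225
  REPEAT 2 [
    -- iteration 1/2 --
    LT 180: heading 225 -> 45
    RT 270: heading 45 -> 135
    LT 180: heading 135 -> 315
    -- iteration 2/2 --
    LT 180: heading 315 -> 135
    RT 270: heading 135 -> 225
    LT 180: heading 225 -> 45
  ]
  -- iteration 2/2 --
  FD 20: (5.192,8.192) -> (19.335,22.335) [heading=45, draw]
  RT 180: heading 45 -> 225
  REPEAT 2 [
    -- iteration 1/2 --
    LT 180: heading 225 -> 45
    RT 270: heading 45 -> 135
    LT 180: heading 135 -> 315
    -- iteration 2/2 --
    LT 180: heading 315 -> 135
    RT 270: heading 135 -> 225
    LT 180: heading 225 -> 45
  ]
]
RT 90: heading 45 -> 315
PU: pen up
LT 90: heading 315 -> 45
Final: pos=(19.335,22.335), heading=45, 4 segment(s) drawn

Segment lengths:
  seg 1: (-4,-1) -> (-7.536,-4.536), length = 5
  seg 2: (-7.536,-4.536) -> (-8.95,-5.95), length = 2
  seg 3: (-8.95,-5.95) -> (5.192,8.192), length = 20
  seg 4: (5.192,8.192) -> (19.335,22.335), length = 20
Total = 47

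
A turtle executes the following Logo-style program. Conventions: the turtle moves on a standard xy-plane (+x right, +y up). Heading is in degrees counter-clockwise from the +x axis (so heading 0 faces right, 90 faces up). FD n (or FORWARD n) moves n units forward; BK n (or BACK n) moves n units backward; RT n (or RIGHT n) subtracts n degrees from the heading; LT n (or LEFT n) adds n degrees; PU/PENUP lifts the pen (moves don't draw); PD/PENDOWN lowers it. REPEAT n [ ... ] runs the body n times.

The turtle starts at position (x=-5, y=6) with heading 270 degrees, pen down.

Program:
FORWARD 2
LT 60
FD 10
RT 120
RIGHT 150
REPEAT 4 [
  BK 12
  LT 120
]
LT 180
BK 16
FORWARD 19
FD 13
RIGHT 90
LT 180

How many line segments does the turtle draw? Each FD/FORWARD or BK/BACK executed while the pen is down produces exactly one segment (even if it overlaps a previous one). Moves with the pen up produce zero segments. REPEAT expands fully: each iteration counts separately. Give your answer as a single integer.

Executing turtle program step by step:
Start: pos=(-5,6), heading=270, pen down
FD 2: (-5,6) -> (-5,4) [heading=270, draw]
LT 60: heading 270 -> 330
FD 10: (-5,4) -> (3.66,-1) [heading=330, draw]
RT 120: heading 330 -> 210
RT 150: heading 210 -> 60
REPEAT 4 [
  -- iteration 1/4 --
  BK 12: (3.66,-1) -> (-2.34,-11.392) [heading=60, draw]
  LT 120: heading 60 -> 180
  -- iteration 2/4 --
  BK 12: (-2.34,-11.392) -> (9.66,-11.392) [heading=180, draw]
  LT 120: heading 180 -> 300
  -- iteration 3/4 --
  BK 12: (9.66,-11.392) -> (3.66,-1) [heading=300, draw]
  LT 120: heading 300 -> 60
  -- iteration 4/4 --
  BK 12: (3.66,-1) -> (-2.34,-11.392) [heading=60, draw]
  LT 120: heading 60 -> 180
]
LT 180: heading 180 -> 0
BK 16: (-2.34,-11.392) -> (-18.34,-11.392) [heading=0, draw]
FD 19: (-18.34,-11.392) -> (0.66,-11.392) [heading=0, draw]
FD 13: (0.66,-11.392) -> (13.66,-11.392) [heading=0, draw]
RT 90: heading 0 -> 270
LT 180: heading 270 -> 90
Final: pos=(13.66,-11.392), heading=90, 9 segment(s) drawn
Segments drawn: 9

Answer: 9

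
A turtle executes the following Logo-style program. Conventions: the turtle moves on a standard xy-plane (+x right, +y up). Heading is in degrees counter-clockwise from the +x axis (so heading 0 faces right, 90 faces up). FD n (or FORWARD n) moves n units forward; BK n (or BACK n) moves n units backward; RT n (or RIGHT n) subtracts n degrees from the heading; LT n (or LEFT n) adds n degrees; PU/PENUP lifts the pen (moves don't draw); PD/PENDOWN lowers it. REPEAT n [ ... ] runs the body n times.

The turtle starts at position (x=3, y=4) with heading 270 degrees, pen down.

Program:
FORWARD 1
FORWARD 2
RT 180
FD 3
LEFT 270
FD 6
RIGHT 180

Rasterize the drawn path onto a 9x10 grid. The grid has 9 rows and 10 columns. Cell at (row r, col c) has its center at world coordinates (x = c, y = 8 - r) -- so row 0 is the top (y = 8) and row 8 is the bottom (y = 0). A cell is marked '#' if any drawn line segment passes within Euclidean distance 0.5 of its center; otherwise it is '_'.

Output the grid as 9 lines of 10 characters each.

Segment 0: (3,4) -> (3,3)
Segment 1: (3,3) -> (3,1)
Segment 2: (3,1) -> (3,4)
Segment 3: (3,4) -> (9,4)

Answer: __________
__________
__________
__________
___#######
___#______
___#______
___#______
__________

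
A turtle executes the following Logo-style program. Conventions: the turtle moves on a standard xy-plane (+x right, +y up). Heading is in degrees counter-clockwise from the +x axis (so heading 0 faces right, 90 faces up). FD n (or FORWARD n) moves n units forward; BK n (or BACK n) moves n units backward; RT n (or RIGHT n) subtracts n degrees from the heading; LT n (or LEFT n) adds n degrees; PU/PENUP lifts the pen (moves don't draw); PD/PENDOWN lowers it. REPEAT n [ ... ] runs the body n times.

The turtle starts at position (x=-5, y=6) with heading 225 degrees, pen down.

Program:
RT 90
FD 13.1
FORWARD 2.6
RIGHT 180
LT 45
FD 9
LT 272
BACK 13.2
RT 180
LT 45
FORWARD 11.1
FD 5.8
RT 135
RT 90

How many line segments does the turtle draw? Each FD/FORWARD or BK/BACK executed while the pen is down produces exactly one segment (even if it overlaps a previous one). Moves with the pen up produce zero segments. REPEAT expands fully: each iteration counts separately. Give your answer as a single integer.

Answer: 6

Derivation:
Executing turtle program step by step:
Start: pos=(-5,6), heading=225, pen down
RT 90: heading 225 -> 135
FD 13.1: (-5,6) -> (-14.263,15.263) [heading=135, draw]
FD 2.6: (-14.263,15.263) -> (-16.102,17.102) [heading=135, draw]
RT 180: heading 135 -> 315
LT 45: heading 315 -> 0
FD 9: (-16.102,17.102) -> (-7.102,17.102) [heading=0, draw]
LT 272: heading 0 -> 272
BK 13.2: (-7.102,17.102) -> (-7.562,30.294) [heading=272, draw]
RT 180: heading 272 -> 92
LT 45: heading 92 -> 137
FD 11.1: (-7.562,30.294) -> (-15.68,37.864) [heading=137, draw]
FD 5.8: (-15.68,37.864) -> (-19.922,41.819) [heading=137, draw]
RT 135: heading 137 -> 2
RT 90: heading 2 -> 272
Final: pos=(-19.922,41.819), heading=272, 6 segment(s) drawn
Segments drawn: 6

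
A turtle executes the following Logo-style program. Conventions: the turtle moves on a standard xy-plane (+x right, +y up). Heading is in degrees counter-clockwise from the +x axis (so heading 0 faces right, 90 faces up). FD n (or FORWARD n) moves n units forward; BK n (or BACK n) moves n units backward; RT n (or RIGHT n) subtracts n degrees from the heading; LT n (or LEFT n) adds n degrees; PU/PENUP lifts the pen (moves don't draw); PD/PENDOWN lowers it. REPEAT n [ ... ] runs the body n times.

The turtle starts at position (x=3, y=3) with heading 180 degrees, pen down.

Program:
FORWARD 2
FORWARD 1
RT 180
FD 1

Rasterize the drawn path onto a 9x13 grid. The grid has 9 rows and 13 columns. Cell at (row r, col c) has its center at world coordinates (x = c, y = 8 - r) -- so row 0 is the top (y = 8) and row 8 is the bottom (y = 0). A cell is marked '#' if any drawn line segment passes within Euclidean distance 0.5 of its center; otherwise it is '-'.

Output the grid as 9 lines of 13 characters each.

Segment 0: (3,3) -> (1,3)
Segment 1: (1,3) -> (0,3)
Segment 2: (0,3) -> (1,3)

Answer: -------------
-------------
-------------
-------------
-------------
####---------
-------------
-------------
-------------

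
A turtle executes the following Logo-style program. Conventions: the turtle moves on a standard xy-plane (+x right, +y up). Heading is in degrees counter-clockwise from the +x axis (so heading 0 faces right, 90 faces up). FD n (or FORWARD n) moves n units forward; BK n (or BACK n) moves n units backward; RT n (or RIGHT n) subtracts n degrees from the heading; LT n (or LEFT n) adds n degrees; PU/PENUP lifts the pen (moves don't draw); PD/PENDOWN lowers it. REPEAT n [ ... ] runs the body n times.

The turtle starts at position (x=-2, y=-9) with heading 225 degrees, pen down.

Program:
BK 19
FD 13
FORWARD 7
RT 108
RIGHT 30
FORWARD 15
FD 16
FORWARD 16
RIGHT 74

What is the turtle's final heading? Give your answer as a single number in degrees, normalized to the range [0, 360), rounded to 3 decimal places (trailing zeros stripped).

Executing turtle program step by step:
Start: pos=(-2,-9), heading=225, pen down
BK 19: (-2,-9) -> (11.435,4.435) [heading=225, draw]
FD 13: (11.435,4.435) -> (2.243,-4.757) [heading=225, draw]
FD 7: (2.243,-4.757) -> (-2.707,-9.707) [heading=225, draw]
RT 108: heading 225 -> 117
RT 30: heading 117 -> 87
FD 15: (-2.707,-9.707) -> (-1.922,5.272) [heading=87, draw]
FD 16: (-1.922,5.272) -> (-1.085,21.25) [heading=87, draw]
FD 16: (-1.085,21.25) -> (-0.247,37.228) [heading=87, draw]
RT 74: heading 87 -> 13
Final: pos=(-0.247,37.228), heading=13, 6 segment(s) drawn

Answer: 13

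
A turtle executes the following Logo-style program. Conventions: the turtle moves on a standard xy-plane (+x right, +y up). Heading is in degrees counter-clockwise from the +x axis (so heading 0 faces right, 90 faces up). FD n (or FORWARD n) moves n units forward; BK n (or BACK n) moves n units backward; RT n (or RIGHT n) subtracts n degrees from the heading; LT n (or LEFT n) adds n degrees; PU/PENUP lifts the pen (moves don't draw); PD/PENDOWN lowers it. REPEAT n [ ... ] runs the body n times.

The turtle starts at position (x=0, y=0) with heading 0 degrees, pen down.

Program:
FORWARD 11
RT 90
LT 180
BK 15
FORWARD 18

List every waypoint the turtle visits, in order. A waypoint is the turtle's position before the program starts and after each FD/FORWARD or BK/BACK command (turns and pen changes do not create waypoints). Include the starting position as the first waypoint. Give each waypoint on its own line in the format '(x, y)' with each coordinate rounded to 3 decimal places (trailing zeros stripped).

Executing turtle program step by step:
Start: pos=(0,0), heading=0, pen down
FD 11: (0,0) -> (11,0) [heading=0, draw]
RT 90: heading 0 -> 270
LT 180: heading 270 -> 90
BK 15: (11,0) -> (11,-15) [heading=90, draw]
FD 18: (11,-15) -> (11,3) [heading=90, draw]
Final: pos=(11,3), heading=90, 3 segment(s) drawn
Waypoints (4 total):
(0, 0)
(11, 0)
(11, -15)
(11, 3)

Answer: (0, 0)
(11, 0)
(11, -15)
(11, 3)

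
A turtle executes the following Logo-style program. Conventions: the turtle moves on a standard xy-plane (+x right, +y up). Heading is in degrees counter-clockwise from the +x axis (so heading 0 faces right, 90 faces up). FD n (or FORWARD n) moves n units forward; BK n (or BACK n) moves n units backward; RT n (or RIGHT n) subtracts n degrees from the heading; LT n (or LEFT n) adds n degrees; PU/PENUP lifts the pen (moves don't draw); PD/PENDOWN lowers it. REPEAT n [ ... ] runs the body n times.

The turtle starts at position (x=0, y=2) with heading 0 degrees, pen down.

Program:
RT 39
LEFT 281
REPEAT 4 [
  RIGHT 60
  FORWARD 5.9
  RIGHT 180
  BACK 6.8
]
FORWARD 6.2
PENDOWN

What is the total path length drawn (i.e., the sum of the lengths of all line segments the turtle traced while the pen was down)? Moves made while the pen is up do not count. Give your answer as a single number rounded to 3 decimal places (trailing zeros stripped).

Executing turtle program step by step:
Start: pos=(0,2), heading=0, pen down
RT 39: heading 0 -> 321
LT 281: heading 321 -> 242
REPEAT 4 [
  -- iteration 1/4 --
  RT 60: heading 242 -> 182
  FD 5.9: (0,2) -> (-5.896,1.794) [heading=182, draw]
  RT 180: heading 182 -> 2
  BK 6.8: (-5.896,1.794) -> (-12.692,1.557) [heading=2, draw]
  -- iteration 2/4 --
  RT 60: heading 2 -> 302
  FD 5.9: (-12.692,1.557) -> (-9.566,-3.447) [heading=302, draw]
  RT 180: heading 302 -> 122
  BK 6.8: (-9.566,-3.447) -> (-5.962,-9.213) [heading=122, draw]
  -- iteration 3/4 --
  RT 60: heading 122 -> 62
  FD 5.9: (-5.962,-9.213) -> (-3.192,-4.004) [heading=62, draw]
  RT 180: heading 62 -> 242
  BK 6.8: (-3.192,-4.004) -> (0,2) [heading=242, draw]
  -- iteration 4/4 --
  RT 60: heading 242 -> 182
  FD 5.9: (0,2) -> (-5.896,1.794) [heading=182, draw]
  RT 180: heading 182 -> 2
  BK 6.8: (-5.896,1.794) -> (-12.692,1.557) [heading=2, draw]
]
FD 6.2: (-12.692,1.557) -> (-6.496,1.773) [heading=2, draw]
PD: pen down
Final: pos=(-6.496,1.773), heading=2, 9 segment(s) drawn

Segment lengths:
  seg 1: (0,2) -> (-5.896,1.794), length = 5.9
  seg 2: (-5.896,1.794) -> (-12.692,1.557), length = 6.8
  seg 3: (-12.692,1.557) -> (-9.566,-3.447), length = 5.9
  seg 4: (-9.566,-3.447) -> (-5.962,-9.213), length = 6.8
  seg 5: (-5.962,-9.213) -> (-3.192,-4.004), length = 5.9
  seg 6: (-3.192,-4.004) -> (0,2), length = 6.8
  seg 7: (0,2) -> (-5.896,1.794), length = 5.9
  seg 8: (-5.896,1.794) -> (-12.692,1.557), length = 6.8
  seg 9: (-12.692,1.557) -> (-6.496,1.773), length = 6.2
Total = 57

Answer: 57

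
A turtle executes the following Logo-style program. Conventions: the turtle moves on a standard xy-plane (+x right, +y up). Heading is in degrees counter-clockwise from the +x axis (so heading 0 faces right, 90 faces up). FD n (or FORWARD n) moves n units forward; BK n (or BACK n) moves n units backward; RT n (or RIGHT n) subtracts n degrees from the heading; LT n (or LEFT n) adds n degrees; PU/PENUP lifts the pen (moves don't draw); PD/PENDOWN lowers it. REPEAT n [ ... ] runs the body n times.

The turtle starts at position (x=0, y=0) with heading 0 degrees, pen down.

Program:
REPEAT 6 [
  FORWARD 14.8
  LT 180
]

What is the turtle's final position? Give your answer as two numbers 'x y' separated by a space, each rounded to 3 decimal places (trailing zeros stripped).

Answer: 0 0

Derivation:
Executing turtle program step by step:
Start: pos=(0,0), heading=0, pen down
REPEAT 6 [
  -- iteration 1/6 --
  FD 14.8: (0,0) -> (14.8,0) [heading=0, draw]
  LT 180: heading 0 -> 180
  -- iteration 2/6 --
  FD 14.8: (14.8,0) -> (0,0) [heading=180, draw]
  LT 180: heading 180 -> 0
  -- iteration 3/6 --
  FD 14.8: (0,0) -> (14.8,0) [heading=0, draw]
  LT 180: heading 0 -> 180
  -- iteration 4/6 --
  FD 14.8: (14.8,0) -> (0,0) [heading=180, draw]
  LT 180: heading 180 -> 0
  -- iteration 5/6 --
  FD 14.8: (0,0) -> (14.8,0) [heading=0, draw]
  LT 180: heading 0 -> 180
  -- iteration 6/6 --
  FD 14.8: (14.8,0) -> (0,0) [heading=180, draw]
  LT 180: heading 180 -> 0
]
Final: pos=(0,0), heading=0, 6 segment(s) drawn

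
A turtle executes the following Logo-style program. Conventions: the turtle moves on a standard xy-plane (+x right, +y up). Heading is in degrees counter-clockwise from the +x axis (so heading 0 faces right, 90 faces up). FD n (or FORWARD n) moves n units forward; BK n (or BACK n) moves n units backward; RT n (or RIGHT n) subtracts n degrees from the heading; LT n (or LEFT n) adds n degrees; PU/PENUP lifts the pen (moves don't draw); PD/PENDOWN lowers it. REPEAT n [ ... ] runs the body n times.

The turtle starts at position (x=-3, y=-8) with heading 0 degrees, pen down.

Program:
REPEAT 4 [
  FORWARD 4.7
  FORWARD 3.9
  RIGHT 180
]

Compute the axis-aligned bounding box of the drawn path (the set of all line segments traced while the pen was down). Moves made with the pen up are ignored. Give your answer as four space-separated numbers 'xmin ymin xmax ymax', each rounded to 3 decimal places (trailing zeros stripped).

Answer: -3 -8 5.6 -8

Derivation:
Executing turtle program step by step:
Start: pos=(-3,-8), heading=0, pen down
REPEAT 4 [
  -- iteration 1/4 --
  FD 4.7: (-3,-8) -> (1.7,-8) [heading=0, draw]
  FD 3.9: (1.7,-8) -> (5.6,-8) [heading=0, draw]
  RT 180: heading 0 -> 180
  -- iteration 2/4 --
  FD 4.7: (5.6,-8) -> (0.9,-8) [heading=180, draw]
  FD 3.9: (0.9,-8) -> (-3,-8) [heading=180, draw]
  RT 180: heading 180 -> 0
  -- iteration 3/4 --
  FD 4.7: (-3,-8) -> (1.7,-8) [heading=0, draw]
  FD 3.9: (1.7,-8) -> (5.6,-8) [heading=0, draw]
  RT 180: heading 0 -> 180
  -- iteration 4/4 --
  FD 4.7: (5.6,-8) -> (0.9,-8) [heading=180, draw]
  FD 3.9: (0.9,-8) -> (-3,-8) [heading=180, draw]
  RT 180: heading 180 -> 0
]
Final: pos=(-3,-8), heading=0, 8 segment(s) drawn

Segment endpoints: x in {-3, -3, 0.9, 1.7, 1.7, 5.6}, y in {-8, -8, -8, -8}
xmin=-3, ymin=-8, xmax=5.6, ymax=-8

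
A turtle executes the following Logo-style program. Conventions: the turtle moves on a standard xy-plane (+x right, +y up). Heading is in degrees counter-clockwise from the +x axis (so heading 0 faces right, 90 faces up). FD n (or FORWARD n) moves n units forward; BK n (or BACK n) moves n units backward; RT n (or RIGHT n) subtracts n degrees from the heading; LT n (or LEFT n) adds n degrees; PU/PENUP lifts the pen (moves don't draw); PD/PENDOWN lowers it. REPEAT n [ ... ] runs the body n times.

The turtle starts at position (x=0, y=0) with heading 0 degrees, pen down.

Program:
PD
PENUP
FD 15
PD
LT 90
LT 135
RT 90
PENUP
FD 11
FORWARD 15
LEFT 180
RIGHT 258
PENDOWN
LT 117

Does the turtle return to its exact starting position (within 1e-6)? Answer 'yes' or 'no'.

Executing turtle program step by step:
Start: pos=(0,0), heading=0, pen down
PD: pen down
PU: pen up
FD 15: (0,0) -> (15,0) [heading=0, move]
PD: pen down
LT 90: heading 0 -> 90
LT 135: heading 90 -> 225
RT 90: heading 225 -> 135
PU: pen up
FD 11: (15,0) -> (7.222,7.778) [heading=135, move]
FD 15: (7.222,7.778) -> (-3.385,18.385) [heading=135, move]
LT 180: heading 135 -> 315
RT 258: heading 315 -> 57
PD: pen down
LT 117: heading 57 -> 174
Final: pos=(-3.385,18.385), heading=174, 0 segment(s) drawn

Start position: (0, 0)
Final position: (-3.385, 18.385)
Distance = 18.694; >= 1e-6 -> NOT closed

Answer: no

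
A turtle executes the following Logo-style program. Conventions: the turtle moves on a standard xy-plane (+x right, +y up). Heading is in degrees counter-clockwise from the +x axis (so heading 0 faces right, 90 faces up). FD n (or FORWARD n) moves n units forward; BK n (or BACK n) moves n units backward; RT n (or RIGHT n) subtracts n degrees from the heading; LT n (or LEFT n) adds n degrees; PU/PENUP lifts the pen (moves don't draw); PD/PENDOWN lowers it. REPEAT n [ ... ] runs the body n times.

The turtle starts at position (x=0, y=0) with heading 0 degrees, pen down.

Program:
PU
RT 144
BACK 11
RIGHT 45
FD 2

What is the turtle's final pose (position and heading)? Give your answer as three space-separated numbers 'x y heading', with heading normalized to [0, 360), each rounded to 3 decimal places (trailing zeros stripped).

Answer: 6.924 6.779 171

Derivation:
Executing turtle program step by step:
Start: pos=(0,0), heading=0, pen down
PU: pen up
RT 144: heading 0 -> 216
BK 11: (0,0) -> (8.899,6.466) [heading=216, move]
RT 45: heading 216 -> 171
FD 2: (8.899,6.466) -> (6.924,6.779) [heading=171, move]
Final: pos=(6.924,6.779), heading=171, 0 segment(s) drawn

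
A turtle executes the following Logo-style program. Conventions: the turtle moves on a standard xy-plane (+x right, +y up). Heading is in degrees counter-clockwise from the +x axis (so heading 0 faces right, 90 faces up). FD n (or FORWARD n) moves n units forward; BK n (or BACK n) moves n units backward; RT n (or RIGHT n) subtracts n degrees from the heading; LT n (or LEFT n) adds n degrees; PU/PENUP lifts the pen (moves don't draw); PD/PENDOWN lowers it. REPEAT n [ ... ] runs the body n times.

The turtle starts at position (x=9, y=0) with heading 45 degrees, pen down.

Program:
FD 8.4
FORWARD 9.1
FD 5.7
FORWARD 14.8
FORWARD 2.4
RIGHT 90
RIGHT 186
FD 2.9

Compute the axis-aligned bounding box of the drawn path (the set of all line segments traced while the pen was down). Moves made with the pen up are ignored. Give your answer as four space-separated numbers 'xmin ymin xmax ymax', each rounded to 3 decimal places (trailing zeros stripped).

Executing turtle program step by step:
Start: pos=(9,0), heading=45, pen down
FD 8.4: (9,0) -> (14.94,5.94) [heading=45, draw]
FD 9.1: (14.94,5.94) -> (21.374,12.374) [heading=45, draw]
FD 5.7: (21.374,12.374) -> (25.405,16.405) [heading=45, draw]
FD 14.8: (25.405,16.405) -> (35.87,26.87) [heading=45, draw]
FD 2.4: (35.87,26.87) -> (37.567,28.567) [heading=45, draw]
RT 90: heading 45 -> 315
RT 186: heading 315 -> 129
FD 2.9: (37.567,28.567) -> (35.742,30.821) [heading=129, draw]
Final: pos=(35.742,30.821), heading=129, 6 segment(s) drawn

Segment endpoints: x in {9, 14.94, 21.374, 25.405, 35.742, 35.87, 37.567}, y in {0, 5.94, 12.374, 16.405, 26.87, 28.567, 30.821}
xmin=9, ymin=0, xmax=37.567, ymax=30.821

Answer: 9 0 37.567 30.821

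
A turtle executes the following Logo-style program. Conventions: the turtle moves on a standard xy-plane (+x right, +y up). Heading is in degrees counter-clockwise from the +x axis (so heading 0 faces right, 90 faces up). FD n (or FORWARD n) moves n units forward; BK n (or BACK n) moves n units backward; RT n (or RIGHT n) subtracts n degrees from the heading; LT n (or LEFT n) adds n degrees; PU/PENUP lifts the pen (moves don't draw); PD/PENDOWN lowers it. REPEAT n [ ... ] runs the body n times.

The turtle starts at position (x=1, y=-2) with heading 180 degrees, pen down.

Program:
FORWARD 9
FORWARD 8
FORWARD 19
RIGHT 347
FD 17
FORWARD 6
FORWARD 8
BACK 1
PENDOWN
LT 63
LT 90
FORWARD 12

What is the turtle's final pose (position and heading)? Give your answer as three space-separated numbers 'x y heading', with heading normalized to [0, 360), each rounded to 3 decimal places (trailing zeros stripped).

Executing turtle program step by step:
Start: pos=(1,-2), heading=180, pen down
FD 9: (1,-2) -> (-8,-2) [heading=180, draw]
FD 8: (-8,-2) -> (-16,-2) [heading=180, draw]
FD 19: (-16,-2) -> (-35,-2) [heading=180, draw]
RT 347: heading 180 -> 193
FD 17: (-35,-2) -> (-51.564,-5.824) [heading=193, draw]
FD 6: (-51.564,-5.824) -> (-57.411,-7.174) [heading=193, draw]
FD 8: (-57.411,-7.174) -> (-65.205,-8.973) [heading=193, draw]
BK 1: (-65.205,-8.973) -> (-64.231,-8.749) [heading=193, draw]
PD: pen down
LT 63: heading 193 -> 256
LT 90: heading 256 -> 346
FD 12: (-64.231,-8.749) -> (-52.588,-11.652) [heading=346, draw]
Final: pos=(-52.588,-11.652), heading=346, 8 segment(s) drawn

Answer: -52.588 -11.652 346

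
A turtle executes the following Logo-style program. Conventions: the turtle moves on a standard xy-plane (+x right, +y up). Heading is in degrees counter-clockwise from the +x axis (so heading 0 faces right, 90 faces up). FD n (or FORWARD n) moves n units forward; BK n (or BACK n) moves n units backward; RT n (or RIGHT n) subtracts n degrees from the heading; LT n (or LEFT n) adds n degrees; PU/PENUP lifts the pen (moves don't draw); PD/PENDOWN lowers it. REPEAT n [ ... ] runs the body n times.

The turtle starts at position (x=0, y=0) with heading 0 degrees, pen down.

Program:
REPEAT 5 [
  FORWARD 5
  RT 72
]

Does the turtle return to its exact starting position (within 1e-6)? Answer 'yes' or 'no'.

Executing turtle program step by step:
Start: pos=(0,0), heading=0, pen down
REPEAT 5 [
  -- iteration 1/5 --
  FD 5: (0,0) -> (5,0) [heading=0, draw]
  RT 72: heading 0 -> 288
  -- iteration 2/5 --
  FD 5: (5,0) -> (6.545,-4.755) [heading=288, draw]
  RT 72: heading 288 -> 216
  -- iteration 3/5 --
  FD 5: (6.545,-4.755) -> (2.5,-7.694) [heading=216, draw]
  RT 72: heading 216 -> 144
  -- iteration 4/5 --
  FD 5: (2.5,-7.694) -> (-1.545,-4.755) [heading=144, draw]
  RT 72: heading 144 -> 72
  -- iteration 5/5 --
  FD 5: (-1.545,-4.755) -> (0,0) [heading=72, draw]
  RT 72: heading 72 -> 0
]
Final: pos=(0,0), heading=0, 5 segment(s) drawn

Start position: (0, 0)
Final position: (0, 0)
Distance = 0; < 1e-6 -> CLOSED

Answer: yes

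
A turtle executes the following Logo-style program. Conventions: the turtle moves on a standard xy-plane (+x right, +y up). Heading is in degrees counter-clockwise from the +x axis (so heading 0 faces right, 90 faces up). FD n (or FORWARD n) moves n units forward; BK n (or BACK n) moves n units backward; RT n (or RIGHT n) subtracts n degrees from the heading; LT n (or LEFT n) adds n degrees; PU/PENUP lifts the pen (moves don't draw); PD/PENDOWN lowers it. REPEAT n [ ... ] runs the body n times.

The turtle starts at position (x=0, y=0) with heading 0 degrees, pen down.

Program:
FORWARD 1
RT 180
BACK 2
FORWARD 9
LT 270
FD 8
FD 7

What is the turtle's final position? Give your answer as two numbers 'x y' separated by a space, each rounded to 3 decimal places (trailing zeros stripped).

Answer: -6 15

Derivation:
Executing turtle program step by step:
Start: pos=(0,0), heading=0, pen down
FD 1: (0,0) -> (1,0) [heading=0, draw]
RT 180: heading 0 -> 180
BK 2: (1,0) -> (3,0) [heading=180, draw]
FD 9: (3,0) -> (-6,0) [heading=180, draw]
LT 270: heading 180 -> 90
FD 8: (-6,0) -> (-6,8) [heading=90, draw]
FD 7: (-6,8) -> (-6,15) [heading=90, draw]
Final: pos=(-6,15), heading=90, 5 segment(s) drawn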